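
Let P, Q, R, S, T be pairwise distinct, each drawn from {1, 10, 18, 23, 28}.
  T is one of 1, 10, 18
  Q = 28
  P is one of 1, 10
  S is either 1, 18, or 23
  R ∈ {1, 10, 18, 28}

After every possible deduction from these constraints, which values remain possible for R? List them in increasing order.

Q has just one choice, so Q = 28. Remove 28 from R.
The 4 still-open variables draw from only 4 values {1, 10, 18, 23}, so each is used; only S can be 23, hence S = 23.
No further eliminations apply; R can still be any of 1, 10, 18.

1, 10, 18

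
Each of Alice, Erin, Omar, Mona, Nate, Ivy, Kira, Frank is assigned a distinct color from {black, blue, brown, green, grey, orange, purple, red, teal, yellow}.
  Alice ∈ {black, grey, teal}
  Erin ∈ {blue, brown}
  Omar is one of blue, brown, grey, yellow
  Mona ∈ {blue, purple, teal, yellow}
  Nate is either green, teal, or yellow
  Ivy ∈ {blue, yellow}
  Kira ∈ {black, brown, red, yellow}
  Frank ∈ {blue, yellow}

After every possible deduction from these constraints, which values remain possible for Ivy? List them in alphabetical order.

Ivy and Frank share exactly the 2 values {blue, yellow}; by pigeonhole those values go to them, so strike blue, yellow from Erin, Omar, Mona, Nate, Kira.
That leaves Erin = brown. Remove brown from Omar, Kira.
Omar's domain is down to {grey}, so Omar = grey. Remove grey from Alice.
No further eliminations apply; Ivy can still be any of blue, yellow.

blue, yellow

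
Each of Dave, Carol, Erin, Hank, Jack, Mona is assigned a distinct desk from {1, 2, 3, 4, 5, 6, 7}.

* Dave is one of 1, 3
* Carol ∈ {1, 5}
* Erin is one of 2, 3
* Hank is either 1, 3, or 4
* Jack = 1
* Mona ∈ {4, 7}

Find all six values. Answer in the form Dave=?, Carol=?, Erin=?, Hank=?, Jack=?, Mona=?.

Jack must be 1 (only option left). Eliminate 1 elsewhere: Dave, Carol, Hank.
Dave's domain is down to {3}, so Dave = 3. Eliminate 3 elsewhere: Erin, Hank.
Carol must be 5 (only option left).
Erin has just one choice, so Erin = 2.
Hank must be 4 (only option left). Remove 4 from Mona.
Mona must be 7 (only option left).

Dave=3, Carol=5, Erin=2, Hank=4, Jack=1, Mona=7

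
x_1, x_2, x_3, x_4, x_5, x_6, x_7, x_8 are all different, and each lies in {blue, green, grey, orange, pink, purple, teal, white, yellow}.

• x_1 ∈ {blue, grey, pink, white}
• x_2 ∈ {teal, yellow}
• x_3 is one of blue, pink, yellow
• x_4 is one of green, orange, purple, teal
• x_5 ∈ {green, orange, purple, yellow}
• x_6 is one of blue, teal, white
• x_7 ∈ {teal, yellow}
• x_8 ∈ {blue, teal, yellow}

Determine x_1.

grey

x_2 and x_7 between them cover only {teal, yellow} — a naked pair. Remove those values from x_3, x_4, x_5, x_6, x_8.
x_8's domain is down to {blue}, so x_8 = blue. Strike blue from x_1, x_3, x_6.
x_3 has just one choice, so x_3 = pink. Strike pink from x_1.
x_6 must be white (only option left). So x_1 can't be white.
So x_1 = grey.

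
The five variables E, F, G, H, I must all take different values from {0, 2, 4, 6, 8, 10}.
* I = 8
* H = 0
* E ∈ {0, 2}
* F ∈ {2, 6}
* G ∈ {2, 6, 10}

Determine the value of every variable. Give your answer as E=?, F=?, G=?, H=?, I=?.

E=2, F=6, G=10, H=0, I=8

H must be 0 (only option left). Eliminate 0 elsewhere: E.
That leaves I = 8.
E's domain is down to {2}, so E = 2. Remove 2 from F, G.
F must be 6 (only option left). Strike 6 from G.
G must be 10 (only option left).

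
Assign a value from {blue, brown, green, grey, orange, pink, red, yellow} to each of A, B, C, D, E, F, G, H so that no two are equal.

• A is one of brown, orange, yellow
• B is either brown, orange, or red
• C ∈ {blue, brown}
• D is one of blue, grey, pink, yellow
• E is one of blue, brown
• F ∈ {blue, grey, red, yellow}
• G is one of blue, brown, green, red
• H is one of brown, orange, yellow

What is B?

red

The 8 variables draw from only 8 values {blue, brown, green, grey, orange, pink, red, yellow}, so each is used; only G can be green, hence G = green.
The 7 still-open variables together cover exactly {blue, brown, grey, orange, pink, red, yellow} — 7 values for 7 variables — and pink appears only in D's list, so D = pink.
The 6 still-open variables draw from only 6 values {blue, brown, grey, orange, red, yellow}, so each is used; only F can be grey, hence F = grey.
The 5 still-open variables together cover exactly {blue, brown, orange, red, yellow} — 5 values for 5 variables — and red appears only in B's list, so B = red.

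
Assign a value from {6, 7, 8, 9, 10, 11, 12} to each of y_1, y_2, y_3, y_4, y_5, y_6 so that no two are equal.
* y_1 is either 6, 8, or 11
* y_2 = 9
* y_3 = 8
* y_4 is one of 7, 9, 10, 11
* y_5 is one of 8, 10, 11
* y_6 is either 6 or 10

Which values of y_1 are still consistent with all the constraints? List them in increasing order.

y_2 has just one choice, so y_2 = 9. Strike 9 from y_4.
y_3 must be 8 (only option left). So y_1, y_5 can't be 8.
Among the 4 still-open variables, 7 fits only y_4 (and all 4 values in {6, 7, 10, 11} must be used), so y_4 = 7.
No further eliminations apply; y_1 can still be any of 6, 11.

6, 11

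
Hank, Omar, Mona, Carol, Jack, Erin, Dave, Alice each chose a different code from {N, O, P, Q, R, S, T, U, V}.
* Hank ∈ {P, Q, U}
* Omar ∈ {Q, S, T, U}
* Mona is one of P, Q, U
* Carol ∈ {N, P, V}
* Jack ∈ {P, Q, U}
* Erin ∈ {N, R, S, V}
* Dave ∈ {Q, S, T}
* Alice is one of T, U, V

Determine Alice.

V

The 8 variables draw from only 8 values {N, P, Q, R, S, T, U, V}, so each is used; only Erin can be R, hence Erin = R.
The 7 still-open variables draw from only 7 values {N, P, Q, S, T, U, V}, so each is used; only Carol can be N, hence Carol = N.
The 6 still-open variables together cover exactly {P, Q, S, T, U, V} — 6 values for 6 variables — and V appears only in Alice's list, so Alice = V.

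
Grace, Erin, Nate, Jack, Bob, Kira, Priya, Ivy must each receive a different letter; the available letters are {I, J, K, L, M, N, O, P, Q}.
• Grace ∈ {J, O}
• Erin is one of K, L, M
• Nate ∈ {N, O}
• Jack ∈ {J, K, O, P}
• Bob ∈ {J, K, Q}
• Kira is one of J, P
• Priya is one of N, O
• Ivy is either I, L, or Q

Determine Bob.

Q

Nate and Priya between them cover only {N, O} — a naked pair. Remove those values from Grace, Jack.
That leaves Grace = J. Eliminate J elsewhere: Jack, Bob, Kira.
Kira's domain is down to {P}, so Kira = P. Remove P from Jack.
Jack must be K (only option left). So Erin, Bob can't be K.
So Bob = Q.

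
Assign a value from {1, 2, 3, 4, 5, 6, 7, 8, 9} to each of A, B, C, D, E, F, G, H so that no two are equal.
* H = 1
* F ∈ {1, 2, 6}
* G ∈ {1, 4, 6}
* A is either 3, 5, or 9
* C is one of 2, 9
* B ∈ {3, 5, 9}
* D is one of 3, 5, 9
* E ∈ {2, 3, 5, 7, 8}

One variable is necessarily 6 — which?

F

H must be 1 (only option left). Remove 1 from F, G.
A, B, D between them cover only {3, 5, 9} — a naked triple. Remove those values from C, E.
C has just one choice, so C = 2. So E, F can't be 2.
So 6 goes to F.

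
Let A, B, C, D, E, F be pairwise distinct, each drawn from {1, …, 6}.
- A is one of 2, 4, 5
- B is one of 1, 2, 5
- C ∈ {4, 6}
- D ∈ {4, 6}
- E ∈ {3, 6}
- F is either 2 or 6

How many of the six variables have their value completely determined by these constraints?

4

Among the 6 variables, 1 fits only B (and all 6 values in {1, 2, 3, 4, 5, 6} must be used), so B = 1.
Among the 5 still-open variables, 3 fits only E (and all 5 values in {2, 3, 4, 5, 6} must be used), so E = 3.
The 4 still-open variables together cover exactly {2, 4, 5, 6} — 4 values for 4 variables — and 5 appears only in A's list, so A = 5.
The 3 still-open variables together cover exactly {2, 4, 6} — 3 values for 3 variables — and 2 appears only in F's list, so F = 2.
Determined: A=5, B=1, E=3, F=2. The other variables each still have more than one consistent value. That makes 4.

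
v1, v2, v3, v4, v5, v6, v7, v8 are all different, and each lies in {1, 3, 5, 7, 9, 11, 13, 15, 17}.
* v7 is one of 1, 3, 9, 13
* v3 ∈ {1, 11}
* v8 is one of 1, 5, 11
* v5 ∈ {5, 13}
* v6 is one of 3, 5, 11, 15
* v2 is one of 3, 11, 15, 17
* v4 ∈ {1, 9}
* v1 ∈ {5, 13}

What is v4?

9

The 8 variables draw from only 8 values {1, 3, 5, 9, 11, 13, 15, 17}, so each is used; only v2 can be 17, hence v2 = 17.
The 7 still-open variables together cover exactly {1, 3, 5, 9, 11, 13, 15} — 7 values for 7 variables — and 15 appears only in v6's list, so v6 = 15.
The 6 still-open variables together cover exactly {1, 3, 5, 9, 11, 13} — 6 values for 6 variables — and 3 appears only in v7's list, so v7 = 3.
The 5 still-open variables draw from only 5 values {1, 5, 9, 11, 13}, so each is used; only v4 can be 9, hence v4 = 9.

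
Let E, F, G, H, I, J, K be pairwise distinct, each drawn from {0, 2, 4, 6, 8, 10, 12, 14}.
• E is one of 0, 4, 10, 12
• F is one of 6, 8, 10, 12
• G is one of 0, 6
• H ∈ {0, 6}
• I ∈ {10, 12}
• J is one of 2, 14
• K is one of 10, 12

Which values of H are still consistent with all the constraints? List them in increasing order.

The 2 variables G and H are confined to {0, 6}, which locks those values in; drop them from E, F.
I and K share exactly the 2 values {10, 12}; by pigeonhole those values go to them, so strike 10, 12 from E, F.
That leaves E = 4.
F has just one choice, so F = 8.
No further eliminations apply; H can still be any of 0, 6.

0, 6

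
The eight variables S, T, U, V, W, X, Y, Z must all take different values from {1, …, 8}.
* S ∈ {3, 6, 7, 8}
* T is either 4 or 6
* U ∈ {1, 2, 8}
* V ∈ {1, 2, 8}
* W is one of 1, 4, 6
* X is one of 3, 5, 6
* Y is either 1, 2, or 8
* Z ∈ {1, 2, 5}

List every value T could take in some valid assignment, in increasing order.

4, 6

The 8 variables together cover exactly {1, 2, 3, 4, 5, 6, 7, 8} — 8 values for 8 variables — and 7 appears only in S's list, so S = 7.
The 7 still-open variables draw from only 7 values {1, 2, 3, 4, 5, 6, 8}, so each is used; only X can be 3, hence X = 3.
Among the 6 still-open variables, 5 fits only Z (and all 6 values in {1, 2, 4, 5, 6, 8} must be used), so Z = 5.
The 3 variables U, V, Y are confined to {1, 2, 8}, which locks those values in; drop them from W.
No further eliminations apply; T can still be any of 4, 6.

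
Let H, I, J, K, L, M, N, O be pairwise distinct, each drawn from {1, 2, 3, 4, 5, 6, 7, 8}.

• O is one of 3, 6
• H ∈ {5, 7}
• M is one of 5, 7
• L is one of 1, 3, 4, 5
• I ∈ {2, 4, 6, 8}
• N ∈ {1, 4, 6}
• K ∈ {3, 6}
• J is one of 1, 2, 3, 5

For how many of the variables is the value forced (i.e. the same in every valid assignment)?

2

The 8 variables together cover exactly {1, 2, 3, 4, 5, 6, 7, 8} — 8 values for 8 variables — and 8 appears only in I's list, so I = 8.
The 7 still-open variables draw from only 7 values {1, 2, 3, 4, 5, 6, 7}, so each is used; only J can be 2, hence J = 2.
The 2 variables H and M are confined to {5, 7}, which locks those values in; drop them from L.
The 2 variables K and O are confined to {3, 6}, which locks those values in; drop them from L, N.
Determined: I=8, J=2. The other variables each still have more than one consistent value. That makes 2.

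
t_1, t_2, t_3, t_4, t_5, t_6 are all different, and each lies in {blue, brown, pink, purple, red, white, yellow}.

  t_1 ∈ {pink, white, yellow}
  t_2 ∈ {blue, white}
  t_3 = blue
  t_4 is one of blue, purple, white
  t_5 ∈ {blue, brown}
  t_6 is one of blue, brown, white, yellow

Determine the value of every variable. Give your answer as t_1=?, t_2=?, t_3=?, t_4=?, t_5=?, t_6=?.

t_1=pink, t_2=white, t_3=blue, t_4=purple, t_5=brown, t_6=yellow

t_3 has just one choice, so t_3 = blue. Remove blue from t_2, t_4, t_5, t_6.
That leaves t_5 = brown. Remove brown from t_6.
t_2 must be white (only option left). Eliminate white elsewhere: t_1, t_4, t_6.
t_4 has just one choice, so t_4 = purple.
t_6 has just one choice, so t_6 = yellow. Strike yellow from t_1.
t_1 must be pink (only option left).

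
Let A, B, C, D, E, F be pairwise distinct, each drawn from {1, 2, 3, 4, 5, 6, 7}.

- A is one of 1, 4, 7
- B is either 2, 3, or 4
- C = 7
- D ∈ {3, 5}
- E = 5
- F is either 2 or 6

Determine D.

C must be 7 (only option left). Strike 7 from A.
E has just one choice, so E = 5. Remove 5 from D.
So D = 3.

3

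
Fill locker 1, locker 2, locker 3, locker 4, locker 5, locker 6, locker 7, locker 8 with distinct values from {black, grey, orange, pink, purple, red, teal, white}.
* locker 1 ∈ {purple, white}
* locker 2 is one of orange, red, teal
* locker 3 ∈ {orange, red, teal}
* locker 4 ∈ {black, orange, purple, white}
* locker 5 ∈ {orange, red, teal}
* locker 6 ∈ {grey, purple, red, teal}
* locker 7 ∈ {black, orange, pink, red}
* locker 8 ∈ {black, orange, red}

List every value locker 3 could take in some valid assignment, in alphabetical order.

orange, red, teal

The 8 variables draw from only 8 values {black, grey, orange, pink, purple, red, teal, white}, so each is used; only locker 6 can be grey, hence locker 6 = grey.
Among the 7 still-open variables, pink fits only locker 7 (and all 7 values in {black, orange, pink, purple, red, teal, white} must be used), so locker 7 = pink.
locker 2, locker 3, locker 5 share exactly the 3 values {orange, red, teal}; by pigeonhole those values go to them, so strike orange, red, teal from locker 4, locker 8.
locker 8 has just one choice, so locker 8 = black. So locker 4 can't be black.
No further eliminations apply; locker 3 can still be any of orange, red, teal.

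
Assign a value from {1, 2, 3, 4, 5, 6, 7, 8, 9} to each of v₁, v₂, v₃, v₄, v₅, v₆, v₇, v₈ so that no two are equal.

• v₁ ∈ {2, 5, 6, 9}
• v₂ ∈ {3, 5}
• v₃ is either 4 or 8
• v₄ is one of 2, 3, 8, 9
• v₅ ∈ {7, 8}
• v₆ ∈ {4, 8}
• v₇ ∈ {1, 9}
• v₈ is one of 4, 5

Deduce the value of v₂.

3

v₃ and v₆ between them cover only {4, 8} — a naked pair. Remove those values from v₄, v₅, v₈.
v₅ must be 7 (only option left).
v₈'s domain is down to {5}, so v₈ = 5. Eliminate 5 elsewhere: v₁, v₂.
So v₂ = 3.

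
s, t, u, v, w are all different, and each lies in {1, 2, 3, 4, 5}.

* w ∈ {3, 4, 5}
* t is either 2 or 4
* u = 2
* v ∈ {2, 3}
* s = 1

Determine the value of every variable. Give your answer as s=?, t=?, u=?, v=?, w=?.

s=1, t=4, u=2, v=3, w=5

s must be 1 (only option left).
u has just one choice, so u = 2. Strike 2 from t, v.
v must be 3 (only option left). Strike 3 from w.
That leaves t = 4. So w can't be 4.
w must be 5 (only option left).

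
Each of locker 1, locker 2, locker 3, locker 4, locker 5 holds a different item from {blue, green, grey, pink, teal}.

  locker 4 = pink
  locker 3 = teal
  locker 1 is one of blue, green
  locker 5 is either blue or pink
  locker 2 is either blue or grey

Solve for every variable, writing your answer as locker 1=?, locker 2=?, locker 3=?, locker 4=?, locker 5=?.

locker 3 has just one choice, so locker 3 = teal.
locker 4 has just one choice, so locker 4 = pink. Eliminate pink elsewhere: locker 5.
locker 5 must be blue (only option left). Remove blue from locker 1, locker 2.
That leaves locker 1 = green.
That leaves locker 2 = grey.

locker 1=green, locker 2=grey, locker 3=teal, locker 4=pink, locker 5=blue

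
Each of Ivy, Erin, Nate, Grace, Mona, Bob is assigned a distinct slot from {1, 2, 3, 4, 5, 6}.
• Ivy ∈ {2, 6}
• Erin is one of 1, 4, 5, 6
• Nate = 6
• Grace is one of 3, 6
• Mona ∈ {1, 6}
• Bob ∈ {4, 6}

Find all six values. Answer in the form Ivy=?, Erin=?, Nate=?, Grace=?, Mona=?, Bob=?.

Ivy=2, Erin=5, Nate=6, Grace=3, Mona=1, Bob=4

Nate's domain is down to {6}, so Nate = 6. Remove 6 from Ivy, Erin, Grace, Mona, Bob.
That leaves Grace = 3.
Mona's domain is down to {1}, so Mona = 1. So Erin can't be 1.
Bob has just one choice, so Bob = 4. So Erin can't be 4.
Ivy has just one choice, so Ivy = 2.
Erin must be 5 (only option left).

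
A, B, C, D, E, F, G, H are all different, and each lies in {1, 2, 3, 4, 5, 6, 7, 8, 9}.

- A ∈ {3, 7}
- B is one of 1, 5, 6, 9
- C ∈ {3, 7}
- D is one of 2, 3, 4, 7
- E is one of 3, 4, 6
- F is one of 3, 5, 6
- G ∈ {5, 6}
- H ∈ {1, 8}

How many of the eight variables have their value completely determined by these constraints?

2

The 2 variables A and C are confined to {3, 7}, which locks those values in; drop them from D, E, F.
F and G between them cover only {5, 6} — a naked pair. Remove those values from B, E.
That leaves E = 4. Strike 4 from D.
That leaves D = 2.
Determined: D=2, E=4. The other variables each still have more than one consistent value. That makes 2.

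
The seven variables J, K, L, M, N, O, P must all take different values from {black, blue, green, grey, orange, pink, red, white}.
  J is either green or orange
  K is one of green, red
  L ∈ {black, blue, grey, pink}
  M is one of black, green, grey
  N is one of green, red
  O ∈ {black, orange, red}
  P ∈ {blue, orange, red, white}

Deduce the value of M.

K and N between them cover only {green, red} — a naked pair. Remove those values from J, M, O, P.
J must be orange (only option left). Strike orange from O, P.
O must be black (only option left). So L, M can't be black.
So M = grey.

grey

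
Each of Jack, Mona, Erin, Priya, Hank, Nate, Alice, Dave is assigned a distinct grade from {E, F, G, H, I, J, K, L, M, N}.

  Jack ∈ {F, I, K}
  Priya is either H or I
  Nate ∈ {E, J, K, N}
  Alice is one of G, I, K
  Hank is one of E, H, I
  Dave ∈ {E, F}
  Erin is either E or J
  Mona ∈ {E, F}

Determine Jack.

The 8 variables draw from only 8 values {E, F, G, H, I, J, K, N}, so each is used; only Alice can be G, hence Alice = G.
Among the 7 still-open variables, N fits only Nate (and all 7 values in {E, F, H, I, J, K, N} must be used), so Nate = N.
The 6 still-open variables together cover exactly {E, F, H, I, J, K} — 6 values for 6 variables — and J appears only in Erin's list, so Erin = J.
Among the 5 still-open variables, K fits only Jack (and all 5 values in {E, F, H, I, K} must be used), so Jack = K.

K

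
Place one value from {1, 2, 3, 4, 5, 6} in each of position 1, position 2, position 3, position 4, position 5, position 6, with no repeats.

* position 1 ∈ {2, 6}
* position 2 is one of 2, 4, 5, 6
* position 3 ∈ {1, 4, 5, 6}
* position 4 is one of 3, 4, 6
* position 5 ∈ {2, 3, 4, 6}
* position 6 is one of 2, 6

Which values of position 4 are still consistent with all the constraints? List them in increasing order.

3, 4

The 6 variables draw from only 6 values {1, 2, 3, 4, 5, 6}, so each is used; only position 3 can be 1, hence position 3 = 1.
Among the 5 still-open variables, 5 fits only position 2 (and all 5 values in {2, 3, 4, 5, 6} must be used), so position 2 = 5.
position 1 and position 6 share exactly the 2 values {2, 6}; by pigeonhole those values go to them, so strike 2, 6 from position 4, position 5.
No further eliminations apply; position 4 can still be any of 3, 4.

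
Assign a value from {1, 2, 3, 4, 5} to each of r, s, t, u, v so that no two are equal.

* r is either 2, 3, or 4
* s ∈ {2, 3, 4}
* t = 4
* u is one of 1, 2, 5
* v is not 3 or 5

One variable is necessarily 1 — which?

t must be 4 (only option left). So r, s, v can't be 4.
The 4 still-open variables draw from only 4 values {1, 2, 3, 5}, so each is used; only u can be 5, hence u = 5.
Among the 3 still-open variables, 1 fits only v (and all 3 values in {1, 2, 3} must be used), so v = 1.

v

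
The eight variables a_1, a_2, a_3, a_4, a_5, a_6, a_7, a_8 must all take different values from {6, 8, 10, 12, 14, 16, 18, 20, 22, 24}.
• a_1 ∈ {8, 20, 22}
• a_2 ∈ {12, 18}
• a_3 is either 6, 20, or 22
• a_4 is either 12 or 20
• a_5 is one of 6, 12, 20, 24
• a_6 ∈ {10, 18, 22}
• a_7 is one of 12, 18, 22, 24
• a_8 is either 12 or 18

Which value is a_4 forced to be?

20

The 8 variables draw from only 8 values {6, 8, 10, 12, 18, 20, 22, 24}, so each is used; only a_1 can be 8, hence a_1 = 8.
The 7 still-open variables draw from only 7 values {6, 10, 12, 18, 20, 22, 24}, so each is used; only a_6 can be 10, hence a_6 = 10.
The 2 variables a_2 and a_8 are confined to {12, 18}, which locks those values in; drop them from a_4, a_5, a_7.
So a_4 = 20.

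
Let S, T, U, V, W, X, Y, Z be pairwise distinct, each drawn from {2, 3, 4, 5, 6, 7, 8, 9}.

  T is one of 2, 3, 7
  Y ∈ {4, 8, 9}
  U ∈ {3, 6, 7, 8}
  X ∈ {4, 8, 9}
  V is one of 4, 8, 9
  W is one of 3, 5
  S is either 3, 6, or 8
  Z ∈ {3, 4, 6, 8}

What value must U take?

7

The 8 variables together cover exactly {2, 3, 4, 5, 6, 7, 8, 9} — 8 values for 8 variables — and 2 appears only in T's list, so T = 2.
The 7 still-open variables together cover exactly {3, 4, 5, 6, 7, 8, 9} — 7 values for 7 variables — and 5 appears only in W's list, so W = 5.
The 6 still-open variables draw from only 6 values {3, 4, 6, 7, 8, 9}, so each is used; only U can be 7, hence U = 7.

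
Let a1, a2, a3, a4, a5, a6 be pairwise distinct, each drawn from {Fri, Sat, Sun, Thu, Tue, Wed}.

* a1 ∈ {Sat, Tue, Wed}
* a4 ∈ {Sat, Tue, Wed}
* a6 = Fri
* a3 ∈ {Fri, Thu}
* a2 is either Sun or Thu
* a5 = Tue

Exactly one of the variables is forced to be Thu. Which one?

a5 has just one choice, so a5 = Tue. So a1, a4 can't be Tue.
a6 must be Fri (only option left). Remove Fri from a3.
So Thu goes to a3.

a3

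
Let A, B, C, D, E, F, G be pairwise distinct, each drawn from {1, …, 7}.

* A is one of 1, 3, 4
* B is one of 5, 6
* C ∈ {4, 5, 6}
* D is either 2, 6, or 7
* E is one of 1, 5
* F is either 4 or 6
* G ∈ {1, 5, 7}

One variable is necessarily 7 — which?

G

The 7 variables draw from only 7 values {1, 2, 3, 4, 5, 6, 7}, so each is used; only D can be 2, hence D = 2.
Among the 6 still-open variables, 3 fits only A (and all 6 values in {1, 3, 4, 5, 6, 7} must be used), so A = 3.
The 5 still-open variables together cover exactly {1, 4, 5, 6, 7} — 5 values for 5 variables — and 7 appears only in G's list, so G = 7.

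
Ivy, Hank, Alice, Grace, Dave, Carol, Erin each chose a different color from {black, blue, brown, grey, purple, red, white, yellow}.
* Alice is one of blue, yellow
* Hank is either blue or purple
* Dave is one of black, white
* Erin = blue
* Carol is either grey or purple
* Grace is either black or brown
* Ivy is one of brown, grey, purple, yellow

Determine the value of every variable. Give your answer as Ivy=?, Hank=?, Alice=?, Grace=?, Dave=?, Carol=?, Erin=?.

Erin's domain is down to {blue}, so Erin = blue. Remove blue from Hank, Alice.
Hank must be purple (only option left). Remove purple from Ivy, Carol.
Alice has just one choice, so Alice = yellow. Strike yellow from Ivy.
Carol's domain is down to {grey}, so Carol = grey. So Ivy can't be grey.
Ivy must be brown (only option left). Remove brown from Grace.
Grace must be black (only option left). Eliminate black elsewhere: Dave.
Dave's domain is down to {white}, so Dave = white.

Ivy=brown, Hank=purple, Alice=yellow, Grace=black, Dave=white, Carol=grey, Erin=blue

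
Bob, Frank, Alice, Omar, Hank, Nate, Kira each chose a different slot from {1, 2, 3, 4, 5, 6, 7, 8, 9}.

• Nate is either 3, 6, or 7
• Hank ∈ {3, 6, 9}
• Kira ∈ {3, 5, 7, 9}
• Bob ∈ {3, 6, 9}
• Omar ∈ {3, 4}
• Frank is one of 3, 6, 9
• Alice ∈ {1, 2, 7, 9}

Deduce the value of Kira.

5

Bob, Frank, Hank share exactly the 3 values {3, 6, 9}; by pigeonhole those values go to them, so strike 3, 6, 9 from Alice, Omar, Nate, Kira.
Omar has just one choice, so Omar = 4.
Nate has just one choice, so Nate = 7. Strike 7 from Alice, Kira.
So Kira = 5.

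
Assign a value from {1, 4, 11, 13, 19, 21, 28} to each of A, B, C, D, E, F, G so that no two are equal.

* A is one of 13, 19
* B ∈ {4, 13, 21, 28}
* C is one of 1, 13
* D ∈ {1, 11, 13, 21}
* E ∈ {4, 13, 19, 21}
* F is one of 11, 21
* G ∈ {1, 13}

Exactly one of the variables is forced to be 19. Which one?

The 7 variables together cover exactly {1, 4, 11, 13, 19, 21, 28} — 7 values for 7 variables — and 28 appears only in B's list, so B = 28.
Among the 6 still-open variables, 4 fits only E (and all 6 values in {1, 4, 11, 13, 19, 21} must be used), so E = 4.
The 5 still-open variables together cover exactly {1, 11, 13, 19, 21} — 5 values for 5 variables — and 19 appears only in A's list, so A = 19.

A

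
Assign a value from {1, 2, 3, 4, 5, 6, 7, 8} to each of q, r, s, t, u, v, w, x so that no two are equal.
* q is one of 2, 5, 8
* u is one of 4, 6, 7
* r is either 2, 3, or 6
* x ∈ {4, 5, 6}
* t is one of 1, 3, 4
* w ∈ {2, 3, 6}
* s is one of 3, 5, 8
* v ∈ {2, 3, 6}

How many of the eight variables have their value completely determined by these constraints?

3

Among the 8 variables, 1 fits only t (and all 8 values in {1, 2, 3, 4, 5, 6, 7, 8} must be used), so t = 1.
The 7 still-open variables together cover exactly {2, 3, 4, 5, 6, 7, 8} — 7 values for 7 variables — and 7 appears only in u's list, so u = 7.
The 6 still-open variables draw from only 6 values {2, 3, 4, 5, 6, 8}, so each is used; only x can be 4, hence x = 4.
The 3 variables r, v, w are confined to {2, 3, 6}, which locks those values in; drop them from q, s.
Determined: t=1, u=7, x=4. The other variables each still have more than one consistent value. That makes 3.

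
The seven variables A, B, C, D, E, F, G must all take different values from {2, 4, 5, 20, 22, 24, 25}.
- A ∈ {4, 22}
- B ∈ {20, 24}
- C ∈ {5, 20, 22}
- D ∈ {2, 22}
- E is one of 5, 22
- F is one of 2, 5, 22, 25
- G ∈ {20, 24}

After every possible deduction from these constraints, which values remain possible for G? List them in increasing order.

20, 24

The 7 variables together cover exactly {2, 4, 5, 20, 22, 24, 25} — 7 values for 7 variables — and 4 appears only in A's list, so A = 4.
The 6 still-open variables draw from only 6 values {2, 5, 20, 22, 24, 25}, so each is used; only F can be 25, hence F = 25.
The 5 still-open variables draw from only 5 values {2, 5, 20, 22, 24}, so each is used; only D can be 2, hence D = 2.
B and G share exactly the 2 values {20, 24}; by pigeonhole those values go to them, so strike 20, 24 from C.
No further eliminations apply; G can still be any of 20, 24.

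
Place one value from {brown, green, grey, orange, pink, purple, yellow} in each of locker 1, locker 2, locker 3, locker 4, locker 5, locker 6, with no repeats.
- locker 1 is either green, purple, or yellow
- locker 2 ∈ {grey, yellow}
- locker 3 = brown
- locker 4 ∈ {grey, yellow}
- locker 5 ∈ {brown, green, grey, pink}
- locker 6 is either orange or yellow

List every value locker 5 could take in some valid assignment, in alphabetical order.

green, pink

locker 3's domain is down to {brown}, so locker 3 = brown. Remove brown from locker 5.
The 2 variables locker 2 and locker 4 are confined to {grey, yellow}, which locks those values in; drop them from locker 1, locker 5, locker 6.
That leaves locker 6 = orange.
No further eliminations apply; locker 5 can still be any of green, pink.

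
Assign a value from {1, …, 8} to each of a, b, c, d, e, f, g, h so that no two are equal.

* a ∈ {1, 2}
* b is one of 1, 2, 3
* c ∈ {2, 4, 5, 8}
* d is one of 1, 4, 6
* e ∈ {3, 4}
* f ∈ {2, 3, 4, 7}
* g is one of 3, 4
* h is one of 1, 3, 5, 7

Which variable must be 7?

f

The 8 variables draw from only 8 values {1, 2, 3, 4, 5, 6, 7, 8}, so each is used; only d can be 6, hence d = 6.
Among the 7 still-open variables, 8 fits only c (and all 7 values in {1, 2, 3, 4, 5, 7, 8} must be used), so c = 8.
Among the 6 still-open variables, 5 fits only h (and all 6 values in {1, 2, 3, 4, 5, 7} must be used), so h = 5.
The 5 still-open variables together cover exactly {1, 2, 3, 4, 7} — 5 values for 5 variables — and 7 appears only in f's list, so f = 7.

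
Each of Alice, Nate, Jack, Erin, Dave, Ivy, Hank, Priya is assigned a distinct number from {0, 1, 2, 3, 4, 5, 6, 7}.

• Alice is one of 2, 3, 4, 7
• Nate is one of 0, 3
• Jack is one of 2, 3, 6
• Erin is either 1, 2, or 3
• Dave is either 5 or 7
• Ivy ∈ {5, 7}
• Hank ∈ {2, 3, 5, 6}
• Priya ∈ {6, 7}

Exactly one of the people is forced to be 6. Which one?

Priya

Among the 8 variables, 0 fits only Nate (and all 8 values in {0, 1, 2, 3, 4, 5, 6, 7} must be used), so Nate = 0.
The 7 still-open variables together cover exactly {1, 2, 3, 4, 5, 6, 7} — 7 values for 7 variables — and 1 appears only in Erin's list, so Erin = 1.
The 6 still-open variables together cover exactly {2, 3, 4, 5, 6, 7} — 6 values for 6 variables — and 4 appears only in Alice's list, so Alice = 4.
Dave and Ivy between them cover only {5, 7} — a naked pair. Remove those values from Hank, Priya.
So 6 goes to Priya.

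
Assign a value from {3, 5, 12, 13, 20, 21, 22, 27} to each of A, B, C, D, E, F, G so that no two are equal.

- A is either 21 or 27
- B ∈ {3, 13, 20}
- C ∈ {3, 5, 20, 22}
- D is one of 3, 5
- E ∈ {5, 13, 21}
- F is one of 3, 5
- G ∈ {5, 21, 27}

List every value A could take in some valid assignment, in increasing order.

The 7 variables draw from only 7 values {3, 5, 13, 20, 21, 22, 27}, so each is used; only C can be 22, hence C = 22.
The 6 still-open variables together cover exactly {3, 5, 13, 20, 21, 27} — 6 values for 6 variables — and 20 appears only in B's list, so B = 20.
The 5 still-open variables draw from only 5 values {3, 5, 13, 21, 27}, so each is used; only E can be 13, hence E = 13.
The 2 variables D and F are confined to {3, 5}, which locks those values in; drop them from G.
No further eliminations apply; A can still be any of 21, 27.

21, 27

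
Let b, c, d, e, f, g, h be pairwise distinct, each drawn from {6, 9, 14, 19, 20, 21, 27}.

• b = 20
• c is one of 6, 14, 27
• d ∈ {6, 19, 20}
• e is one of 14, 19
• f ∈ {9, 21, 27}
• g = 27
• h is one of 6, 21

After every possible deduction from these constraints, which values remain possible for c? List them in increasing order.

b has just one choice, so b = 20. Strike 20 from d.
g's domain is down to {27}, so g = 27. Strike 27 from c, f.
The 5 still-open variables together cover exactly {6, 9, 14, 19, 21} — 5 values for 5 variables — and 9 appears only in f's list, so f = 9.
Among the 4 still-open variables, 21 fits only h (and all 4 values in {6, 14, 19, 21} must be used), so h = 21.
No further eliminations apply; c can still be any of 6, 14.

6, 14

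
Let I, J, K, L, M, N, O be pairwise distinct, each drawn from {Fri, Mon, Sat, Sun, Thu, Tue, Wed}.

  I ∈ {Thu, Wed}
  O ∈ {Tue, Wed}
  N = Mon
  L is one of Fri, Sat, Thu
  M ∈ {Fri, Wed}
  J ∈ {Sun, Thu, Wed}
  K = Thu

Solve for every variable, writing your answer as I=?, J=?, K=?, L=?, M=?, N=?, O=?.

I=Wed, J=Sun, K=Thu, L=Sat, M=Fri, N=Mon, O=Tue

K must be Thu (only option left). Remove Thu from I, J, L.
N's domain is down to {Mon}, so N = Mon.
That leaves I = Wed. Strike Wed from J, M, O.
J has just one choice, so J = Sun.
M's domain is down to {Fri}, so M = Fri. So L can't be Fri.
O has just one choice, so O = Tue.
L must be Sat (only option left).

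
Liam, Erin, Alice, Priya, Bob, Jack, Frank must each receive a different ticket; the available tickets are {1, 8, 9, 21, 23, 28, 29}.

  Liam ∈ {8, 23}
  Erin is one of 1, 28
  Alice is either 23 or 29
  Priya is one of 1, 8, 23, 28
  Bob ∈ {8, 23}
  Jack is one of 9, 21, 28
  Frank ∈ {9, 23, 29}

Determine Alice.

29

The 7 variables together cover exactly {1, 8, 9, 21, 23, 28, 29} — 7 values for 7 variables — and 21 appears only in Jack's list, so Jack = 21.
Among the 6 still-open variables, 9 fits only Frank (and all 6 values in {1, 8, 9, 23, 28, 29} must be used), so Frank = 9.
The 5 still-open variables draw from only 5 values {1, 8, 23, 28, 29}, so each is used; only Alice can be 29, hence Alice = 29.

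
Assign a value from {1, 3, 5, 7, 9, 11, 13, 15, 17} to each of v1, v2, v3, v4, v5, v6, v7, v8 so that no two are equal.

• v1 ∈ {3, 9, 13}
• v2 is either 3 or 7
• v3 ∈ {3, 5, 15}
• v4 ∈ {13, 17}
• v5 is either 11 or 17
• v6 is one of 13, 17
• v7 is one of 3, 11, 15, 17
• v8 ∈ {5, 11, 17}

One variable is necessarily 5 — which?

v8

The 8 variables together cover exactly {3, 5, 7, 9, 11, 13, 15, 17} — 8 values for 8 variables — and 7 appears only in v2's list, so v2 = 7.
Among the 7 still-open variables, 9 fits only v1 (and all 7 values in {3, 5, 9, 11, 13, 15, 17} must be used), so v1 = 9.
The 2 variables v4 and v6 are confined to {13, 17}, which locks those values in; drop them from v5, v7, v8.
v5 has just one choice, so v5 = 11. Strike 11 from v7, v8.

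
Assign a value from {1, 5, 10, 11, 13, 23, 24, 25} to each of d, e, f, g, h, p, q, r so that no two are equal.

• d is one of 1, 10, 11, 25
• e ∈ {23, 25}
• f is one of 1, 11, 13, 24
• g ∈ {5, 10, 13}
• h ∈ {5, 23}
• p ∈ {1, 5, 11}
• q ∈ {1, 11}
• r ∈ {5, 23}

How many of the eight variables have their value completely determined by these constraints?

4

The 8 variables together cover exactly {1, 5, 10, 11, 13, 23, 24, 25} — 8 values for 8 variables — and 24 appears only in f's list, so f = 24.
The 7 still-open variables together cover exactly {1, 5, 10, 11, 13, 23, 25} — 7 values for 7 variables — and 13 appears only in g's list, so g = 13.
Among the 6 still-open variables, 10 fits only d (and all 6 values in {1, 5, 10, 11, 23, 25} must be used), so d = 10.
The 5 still-open variables together cover exactly {1, 5, 11, 23, 25} — 5 values for 5 variables — and 25 appears only in e's list, so e = 25.
The 2 variables h and r are confined to {5, 23}, which locks those values in; drop them from p.
Determined: d=10, e=25, f=24, g=13. The other variables each still have more than one consistent value. That makes 4.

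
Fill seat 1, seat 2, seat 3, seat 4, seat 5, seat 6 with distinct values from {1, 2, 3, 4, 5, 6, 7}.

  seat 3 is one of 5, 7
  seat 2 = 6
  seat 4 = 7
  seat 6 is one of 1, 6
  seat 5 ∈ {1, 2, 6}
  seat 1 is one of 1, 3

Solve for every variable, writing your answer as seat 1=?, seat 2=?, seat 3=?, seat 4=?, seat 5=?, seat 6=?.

seat 2 must be 6 (only option left). So seat 5, seat 6 can't be 6.
That leaves seat 4 = 7. Eliminate 7 elsewhere: seat 3.
seat 6 has just one choice, so seat 6 = 1. Eliminate 1 elsewhere: seat 1, seat 5.
seat 1 has just one choice, so seat 1 = 3.
That leaves seat 3 = 5.
seat 5's domain is down to {2}, so seat 5 = 2.

seat 1=3, seat 2=6, seat 3=5, seat 4=7, seat 5=2, seat 6=1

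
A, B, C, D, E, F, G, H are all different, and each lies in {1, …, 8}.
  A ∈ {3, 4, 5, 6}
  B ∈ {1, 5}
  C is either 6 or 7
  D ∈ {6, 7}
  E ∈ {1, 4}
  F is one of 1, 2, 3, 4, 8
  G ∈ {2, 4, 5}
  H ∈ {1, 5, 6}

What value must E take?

Among the 8 variables, 8 fits only F (and all 8 values in {1, 2, 3, 4, 5, 6, 7, 8} must be used), so F = 8.
The 7 still-open variables draw from only 7 values {1, 2, 3, 4, 5, 6, 7}, so each is used; only G can be 2, hence G = 2.
Among the 6 still-open variables, 3 fits only A (and all 6 values in {1, 3, 4, 5, 6, 7} must be used), so A = 3.
The 5 still-open variables together cover exactly {1, 4, 5, 6, 7} — 5 values for 5 variables — and 4 appears only in E's list, so E = 4.

4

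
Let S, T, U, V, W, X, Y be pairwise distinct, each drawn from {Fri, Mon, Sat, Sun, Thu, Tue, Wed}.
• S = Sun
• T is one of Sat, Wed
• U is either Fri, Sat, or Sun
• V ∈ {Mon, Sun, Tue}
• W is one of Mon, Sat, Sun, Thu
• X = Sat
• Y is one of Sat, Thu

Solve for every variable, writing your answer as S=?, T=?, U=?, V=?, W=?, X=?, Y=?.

S=Sun, T=Wed, U=Fri, V=Tue, W=Mon, X=Sat, Y=Thu

S has just one choice, so S = Sun. Strike Sun from U, V, W.
X has just one choice, so X = Sat. So T, U, W, Y can't be Sat.
Y has just one choice, so Y = Thu. So W can't be Thu.
That leaves T = Wed.
U must be Fri (only option left).
W must be Mon (only option left). Strike Mon from V.
V has just one choice, so V = Tue.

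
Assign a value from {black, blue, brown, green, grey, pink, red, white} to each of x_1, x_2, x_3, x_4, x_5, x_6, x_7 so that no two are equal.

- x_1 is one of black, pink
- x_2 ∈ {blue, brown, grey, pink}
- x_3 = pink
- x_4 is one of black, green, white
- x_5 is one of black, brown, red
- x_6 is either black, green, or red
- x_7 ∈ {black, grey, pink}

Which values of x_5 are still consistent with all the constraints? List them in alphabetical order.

brown, red

x_3's domain is down to {pink}, so x_3 = pink. So x_1, x_2, x_7 can't be pink.
That leaves x_1 = black. So x_4, x_5, x_6, x_7 can't be black.
x_7 must be grey (only option left). Eliminate grey elsewhere: x_2.
No further eliminations apply; x_5 can still be any of brown, red.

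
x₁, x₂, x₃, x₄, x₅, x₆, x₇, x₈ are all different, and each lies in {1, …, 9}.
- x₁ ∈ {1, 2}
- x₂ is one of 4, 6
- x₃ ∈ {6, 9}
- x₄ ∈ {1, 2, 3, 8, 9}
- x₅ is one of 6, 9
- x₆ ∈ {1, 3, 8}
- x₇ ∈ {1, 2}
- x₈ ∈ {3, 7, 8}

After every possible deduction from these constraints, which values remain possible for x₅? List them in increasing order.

The 8 variables together cover exactly {1, 2, 3, 4, 6, 7, 8, 9} — 8 values for 8 variables — and 4 appears only in x₂'s list, so x₂ = 4.
Among the 7 still-open variables, 7 fits only x₈ (and all 7 values in {1, 2, 3, 6, 7, 8, 9} must be used), so x₈ = 7.
The 2 variables x₁ and x₇ are confined to {1, 2}, which locks those values in; drop them from x₄, x₆.
The 2 variables x₃ and x₅ are confined to {6, 9}, which locks those values in; drop them from x₄.
No further eliminations apply; x₅ can still be any of 6, 9.

6, 9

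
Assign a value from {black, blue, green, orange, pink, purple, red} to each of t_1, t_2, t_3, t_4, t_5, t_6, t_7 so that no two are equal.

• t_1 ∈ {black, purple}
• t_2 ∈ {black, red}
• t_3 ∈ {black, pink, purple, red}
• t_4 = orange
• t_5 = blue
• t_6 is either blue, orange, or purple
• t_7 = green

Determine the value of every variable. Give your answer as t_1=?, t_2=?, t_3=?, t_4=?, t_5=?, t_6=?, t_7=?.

t_4's domain is down to {orange}, so t_4 = orange. So t_6 can't be orange.
t_5 has just one choice, so t_5 = blue. Eliminate blue elsewhere: t_6.
t_6 has just one choice, so t_6 = purple. Eliminate purple elsewhere: t_1, t_3.
That leaves t_7 = green.
That leaves t_1 = black. Eliminate black elsewhere: t_2, t_3.
t_2's domain is down to {red}, so t_2 = red. Eliminate red elsewhere: t_3.
t_3 has just one choice, so t_3 = pink.

t_1=black, t_2=red, t_3=pink, t_4=orange, t_5=blue, t_6=purple, t_7=green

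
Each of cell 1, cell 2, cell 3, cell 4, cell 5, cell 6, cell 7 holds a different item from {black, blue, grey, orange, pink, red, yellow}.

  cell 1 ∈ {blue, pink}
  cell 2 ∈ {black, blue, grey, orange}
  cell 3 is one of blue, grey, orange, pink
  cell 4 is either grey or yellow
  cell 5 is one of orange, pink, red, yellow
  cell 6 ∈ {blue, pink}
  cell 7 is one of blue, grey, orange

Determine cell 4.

The 7 variables draw from only 7 values {black, blue, grey, orange, pink, red, yellow}, so each is used; only cell 2 can be black, hence cell 2 = black.
The 6 still-open variables draw from only 6 values {blue, grey, orange, pink, red, yellow}, so each is used; only cell 5 can be red, hence cell 5 = red.
The 5 still-open variables together cover exactly {blue, grey, orange, pink, yellow} — 5 values for 5 variables — and yellow appears only in cell 4's list, so cell 4 = yellow.

yellow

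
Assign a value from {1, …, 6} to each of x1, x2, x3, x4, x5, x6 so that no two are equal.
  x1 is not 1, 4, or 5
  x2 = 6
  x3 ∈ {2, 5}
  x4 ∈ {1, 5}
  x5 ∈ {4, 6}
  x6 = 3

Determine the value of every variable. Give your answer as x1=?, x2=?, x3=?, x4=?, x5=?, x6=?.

x2 has just one choice, so x2 = 6. Eliminate 6 elsewhere: x1, x5.
x5 must be 4 (only option left).
x6 has just one choice, so x6 = 3. So x1 can't be 3.
x1 has just one choice, so x1 = 2. Remove 2 from x3.
x3's domain is down to {5}, so x3 = 5. Remove 5 from x4.
x4's domain is down to {1}, so x4 = 1.

x1=2, x2=6, x3=5, x4=1, x5=4, x6=3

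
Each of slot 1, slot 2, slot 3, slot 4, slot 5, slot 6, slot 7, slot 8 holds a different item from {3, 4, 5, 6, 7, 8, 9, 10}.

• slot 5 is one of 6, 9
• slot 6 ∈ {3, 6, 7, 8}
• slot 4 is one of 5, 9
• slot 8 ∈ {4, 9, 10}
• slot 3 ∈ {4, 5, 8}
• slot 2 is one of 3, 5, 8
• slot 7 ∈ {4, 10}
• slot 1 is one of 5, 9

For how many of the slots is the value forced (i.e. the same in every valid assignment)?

4

The 8 variables draw from only 8 values {3, 4, 5, 6, 7, 8, 9, 10}, so each is used; only slot 6 can be 7, hence slot 6 = 7.
The 7 still-open variables together cover exactly {3, 4, 5, 6, 8, 9, 10} — 7 values for 7 variables — and 3 appears only in slot 2's list, so slot 2 = 3.
Among the 6 still-open variables, 6 fits only slot 5 (and all 6 values in {4, 5, 6, 8, 9, 10} must be used), so slot 5 = 6.
The 5 still-open variables draw from only 5 values {4, 5, 8, 9, 10}, so each is used; only slot 3 can be 8, hence slot 3 = 8.
The 2 variables slot 1 and slot 4 are confined to {5, 9}, which locks those values in; drop them from slot 8.
Determined: slot 2=3, slot 3=8, slot 5=6, slot 6=7. The other slots each still have more than one consistent value. That makes 4.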